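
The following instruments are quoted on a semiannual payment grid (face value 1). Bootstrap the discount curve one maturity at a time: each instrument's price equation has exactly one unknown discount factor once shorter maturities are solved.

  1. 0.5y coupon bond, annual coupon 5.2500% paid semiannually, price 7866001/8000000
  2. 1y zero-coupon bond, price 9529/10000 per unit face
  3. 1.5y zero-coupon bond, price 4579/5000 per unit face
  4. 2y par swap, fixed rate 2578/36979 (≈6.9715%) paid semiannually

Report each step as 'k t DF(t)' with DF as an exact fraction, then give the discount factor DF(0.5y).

step 1 [0.5y] bond c/2=21/800: DF=(7866001/8000000 − 21/800·(0))/(1+21/800) = 9581/10000 ≈ 0.958100
step 2 [1y] zero: DF = P = 9529/10000 ≈ 0.952900
step 3 [1.5y] zero: DF = P = 4579/5000 ≈ 0.915800
step 4 [2y] swap r/2=1289/36979: DF=(1 − 1289/36979·(0.958100+0.952900+0.915800))/(1+1289/36979) = 8711/10000 ≈ 0.871100

1 1/2 9581/10000
2 1 9529/10000
3 3/2 4579/5000
4 2 8711/10000
DF(0.5y) = 9581/10000 ≈ 0.958100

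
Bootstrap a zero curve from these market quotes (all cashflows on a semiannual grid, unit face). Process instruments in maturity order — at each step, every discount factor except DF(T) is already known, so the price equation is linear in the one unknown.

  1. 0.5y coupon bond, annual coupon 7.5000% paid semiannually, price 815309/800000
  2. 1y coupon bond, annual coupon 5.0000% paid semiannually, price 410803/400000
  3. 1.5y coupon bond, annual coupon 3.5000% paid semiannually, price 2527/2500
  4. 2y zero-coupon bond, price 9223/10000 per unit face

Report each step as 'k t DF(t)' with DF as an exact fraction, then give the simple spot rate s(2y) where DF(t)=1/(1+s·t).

step 1 [0.5y] bond c/2=3/80: DF=(815309/800000 − 3/80·(0))/(1+3/80) = 9823/10000 ≈ 0.982300
step 2 [1y] bond c/2=1/40: DF=(410803/400000 − 1/40·(0.982300))/(1+1/40) = 489/500 ≈ 0.978000
step 3 [1.5y] bond c/2=7/400: DF=(2527/2500 − 7/400·(0.982300+0.978000))/(1+7/400) = 9597/10000 ≈ 0.959700
step 4 [2y] zero: DF = P = 9223/10000 ≈ 0.922300

1 1/2 9823/10000
2 1 489/500
3 3/2 9597/10000
4 2 9223/10000
s(2y) = (1/(9223/10000) − 1)/(2) = 777/18446 ≈ 4.2123%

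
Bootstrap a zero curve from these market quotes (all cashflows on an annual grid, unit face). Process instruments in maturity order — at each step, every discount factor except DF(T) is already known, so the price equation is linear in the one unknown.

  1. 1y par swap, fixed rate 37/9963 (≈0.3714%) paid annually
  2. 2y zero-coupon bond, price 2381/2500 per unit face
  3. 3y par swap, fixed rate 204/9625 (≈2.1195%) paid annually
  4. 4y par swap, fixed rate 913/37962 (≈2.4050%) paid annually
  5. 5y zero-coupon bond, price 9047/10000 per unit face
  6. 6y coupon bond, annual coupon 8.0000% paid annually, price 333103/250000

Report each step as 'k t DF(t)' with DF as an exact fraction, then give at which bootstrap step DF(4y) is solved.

1 1 9963/10000
2 2 2381/2500
3 3 2347/2500
4 4 9087/10000
5 5 9047/10000
6 6 1771/2000
DF(4y) is solved at step 4

step 1 [1y] swap r/1=37/9963: DF=(1 − 37/9963·(0))/(1+37/9963) = 9963/10000 ≈ 0.996300
step 2 [2y] zero: DF = P = 2381/2500 ≈ 0.952400
step 3 [3y] swap r/1=204/9625: DF=(1 − 204/9625·(0.996300+0.952400))/(1+204/9625) = 2347/2500 ≈ 0.938800
step 4 [4y] swap r/1=913/37962: DF=(1 − 913/37962·(0.996300+0.952400+0.938800))/(1+913/37962) = 9087/10000 ≈ 0.908700
step 5 [5y] zero: DF = P = 9047/10000 ≈ 0.904700
step 6 [6y] bond c/1=2/25: DF=(333103/250000 − 2/25·(0.996300+0.952400+0.938800+0.908700+0.904700))/(1+2/25) = 1771/2000 ≈ 0.885500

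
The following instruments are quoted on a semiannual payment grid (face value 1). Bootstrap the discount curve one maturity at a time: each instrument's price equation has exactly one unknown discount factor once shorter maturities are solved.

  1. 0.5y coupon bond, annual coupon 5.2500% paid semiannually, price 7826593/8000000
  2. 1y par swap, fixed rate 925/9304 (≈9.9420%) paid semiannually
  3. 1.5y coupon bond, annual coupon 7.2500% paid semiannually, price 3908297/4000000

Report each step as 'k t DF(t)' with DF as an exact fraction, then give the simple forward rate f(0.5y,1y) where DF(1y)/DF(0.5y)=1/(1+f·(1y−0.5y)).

1 1/2 9533/10000
2 1 363/400
3 3/2 4389/5000
f(0.5y,1y) = ((9533/10000)/(363/400) − 1)/(1/2) = 916/9075 ≈ 10.0937%

step 1 [0.5y] bond c/2=21/800: DF=(7826593/8000000 − 21/800·(0))/(1+21/800) = 9533/10000 ≈ 0.953300
step 2 [1y] swap r/2=925/18608: DF=(1 − 925/18608·(0.953300))/(1+925/18608) = 363/400 ≈ 0.907500
step 3 [1.5y] bond c/2=29/800: DF=(3908297/4000000 − 29/800·(0.953300+0.907500))/(1+29/800) = 4389/5000 ≈ 0.877800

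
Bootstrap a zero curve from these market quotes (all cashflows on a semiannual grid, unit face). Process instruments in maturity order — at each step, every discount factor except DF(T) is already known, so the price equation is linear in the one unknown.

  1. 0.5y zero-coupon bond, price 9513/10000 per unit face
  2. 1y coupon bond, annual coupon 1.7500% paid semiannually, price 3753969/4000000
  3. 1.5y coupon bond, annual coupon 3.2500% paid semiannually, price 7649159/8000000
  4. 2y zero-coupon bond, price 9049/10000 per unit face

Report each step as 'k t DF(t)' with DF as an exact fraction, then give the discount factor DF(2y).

step 1 [0.5y] zero: DF = P = 9513/10000 ≈ 0.951300
step 2 [1y] bond c/2=7/800: DF=(3753969/4000000 − 7/800·(0.951300))/(1+7/800) = 9221/10000 ≈ 0.922100
step 3 [1.5y] bond c/2=13/800: DF=(7649159/8000000 − 13/800·(0.951300+0.922100))/(1+13/800) = 9109/10000 ≈ 0.910900
step 4 [2y] zero: DF = P = 9049/10000 ≈ 0.904900

1 1/2 9513/10000
2 1 9221/10000
3 3/2 9109/10000
4 2 9049/10000
DF(2y) = 9049/10000 ≈ 0.904900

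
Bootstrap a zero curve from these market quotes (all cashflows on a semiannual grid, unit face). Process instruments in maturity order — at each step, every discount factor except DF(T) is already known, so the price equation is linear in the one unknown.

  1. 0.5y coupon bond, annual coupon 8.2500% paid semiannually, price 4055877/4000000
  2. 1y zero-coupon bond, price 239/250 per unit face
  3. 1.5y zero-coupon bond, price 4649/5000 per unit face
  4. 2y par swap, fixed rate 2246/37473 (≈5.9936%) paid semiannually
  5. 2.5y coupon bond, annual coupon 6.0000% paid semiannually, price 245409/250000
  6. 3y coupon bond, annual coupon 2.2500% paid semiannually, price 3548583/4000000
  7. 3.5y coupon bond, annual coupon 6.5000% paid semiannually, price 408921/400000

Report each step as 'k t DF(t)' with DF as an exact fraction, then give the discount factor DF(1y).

step 1 [0.5y] bond c/2=33/800: DF=(4055877/4000000 − 33/800·(0))/(1+33/800) = 4869/5000 ≈ 0.973800
step 2 [1y] zero: DF = P = 239/250 ≈ 0.956000
step 3 [1.5y] zero: DF = P = 4649/5000 ≈ 0.929800
step 4 [2y] swap r/2=1123/37473: DF=(1 − 1123/37473·(0.973800+0.956000+0.929800))/(1+1123/37473) = 8877/10000 ≈ 0.887700
step 5 [2.5y] bond c/2=3/100: DF=(245409/250000 − 3/100·(0.973800+0.956000+0.929800+0.887700))/(1+3/100) = 8439/10000 ≈ 0.843900
step 6 [3y] bond c/2=9/800: DF=(3548583/4000000 − 9/800·(0.973800+0.956000+0.929800+0.887700+0.843900))/(1+9/800) = 4131/5000 ≈ 0.826200
step 7 [3.5y] bond c/2=13/400: DF=(408921/400000 − 13/400·(0.973800+0.956000+0.929800+0.887700+0.843900+0.826200))/(1+13/400) = 2049/2500 ≈ 0.819600

1 1/2 4869/5000
2 1 239/250
3 3/2 4649/5000
4 2 8877/10000
5 5/2 8439/10000
6 3 4131/5000
7 7/2 2049/2500
DF(1y) = 239/250 ≈ 0.956000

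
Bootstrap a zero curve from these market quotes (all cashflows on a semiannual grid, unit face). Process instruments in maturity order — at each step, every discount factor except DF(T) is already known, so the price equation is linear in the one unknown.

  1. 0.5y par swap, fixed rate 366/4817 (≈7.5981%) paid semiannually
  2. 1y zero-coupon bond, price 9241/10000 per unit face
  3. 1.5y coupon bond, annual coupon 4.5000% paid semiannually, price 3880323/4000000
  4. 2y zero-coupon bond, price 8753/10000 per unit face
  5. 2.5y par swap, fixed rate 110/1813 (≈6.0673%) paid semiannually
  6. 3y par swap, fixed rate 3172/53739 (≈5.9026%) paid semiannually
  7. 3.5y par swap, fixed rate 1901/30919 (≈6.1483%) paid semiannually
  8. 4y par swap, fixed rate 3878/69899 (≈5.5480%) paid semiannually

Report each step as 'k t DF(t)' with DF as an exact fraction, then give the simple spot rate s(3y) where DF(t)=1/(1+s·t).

step 1 [0.5y] swap r/2=183/4817: DF=(1 − 183/4817·(0))/(1+183/4817) = 4817/5000 ≈ 0.963400
step 2 [1y] zero: DF = P = 9241/10000 ≈ 0.924100
step 3 [1.5y] bond c/2=9/400: DF=(3880323/4000000 − 9/400·(0.963400+0.924100))/(1+9/400) = 567/625 ≈ 0.907200
step 4 [2y] zero: DF = P = 8753/10000 ≈ 0.875300
step 5 [2.5y] swap r/2=55/1813: DF=(1 − 55/1813·(0.963400+0.924100+0.907200+0.875300))/(1+55/1813) = 69/80 ≈ 0.862500
step 6 [3y] swap r/2=1586/53739: DF=(1 − 1586/53739·(0.963400+0.924100+0.907200+0.875300+0.862500))/(1+1586/53739) = 4207/5000 ≈ 0.841400
step 7 [3.5y] swap r/2=1901/61838: DF=(1 − 1901/61838·(0.963400+0.924100+0.907200+0.875300+0.862500+0.841400))/(1+1901/61838) = 8099/10000 ≈ 0.809900
step 8 [4y] swap r/2=1939/69899: DF=(1 − 1939/69899·(0.963400+0.924100+0.907200+0.875300+0.862500+0.841400+0.809900))/(1+1939/69899) = 8061/10000 ≈ 0.806100

1 1/2 4817/5000
2 1 9241/10000
3 3/2 567/625
4 2 8753/10000
5 5/2 69/80
6 3 4207/5000
7 7/2 8099/10000
8 4 8061/10000
s(3y) = (1/(4207/5000) − 1)/(3) = 793/12621 ≈ 6.2832%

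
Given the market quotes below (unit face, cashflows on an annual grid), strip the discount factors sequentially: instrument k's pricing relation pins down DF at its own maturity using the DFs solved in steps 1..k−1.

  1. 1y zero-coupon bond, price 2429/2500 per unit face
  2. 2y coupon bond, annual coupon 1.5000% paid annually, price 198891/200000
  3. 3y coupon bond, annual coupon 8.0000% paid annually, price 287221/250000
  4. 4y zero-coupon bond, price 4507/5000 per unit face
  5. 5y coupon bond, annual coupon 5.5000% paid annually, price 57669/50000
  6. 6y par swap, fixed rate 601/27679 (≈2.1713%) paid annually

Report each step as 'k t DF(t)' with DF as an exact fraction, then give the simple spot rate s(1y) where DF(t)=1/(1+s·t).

step 1 [1y] zero: DF = P = 2429/2500 ≈ 0.971600
step 2 [2y] bond c/1=3/200: DF=(198891/200000 − 3/200·(0.971600))/(1+3/200) = 4827/5000 ≈ 0.965400
step 3 [3y] bond c/1=2/25: DF=(287221/250000 − 2/25·(0.971600+0.965400))/(1+2/25) = 9203/10000 ≈ 0.920300
step 4 [4y] zero: DF = P = 4507/5000 ≈ 0.901400
step 5 [5y] bond c/1=11/200: DF=(57669/50000 − 11/200·(0.971600+0.965400+0.920300+0.901400))/(1+11/200) = 8973/10000 ≈ 0.897300
step 6 [6y] swap r/1=601/27679: DF=(1 − 601/27679·(0.971600+0.965400+0.920300+0.901400+0.897300))/(1+601/27679) = 4399/5000 ≈ 0.879800

1 1 2429/2500
2 2 4827/5000
3 3 9203/10000
4 4 4507/5000
5 5 8973/10000
6 6 4399/5000
s(1y) = (1/(2429/2500) − 1)/(1) = 71/2429 ≈ 2.9230%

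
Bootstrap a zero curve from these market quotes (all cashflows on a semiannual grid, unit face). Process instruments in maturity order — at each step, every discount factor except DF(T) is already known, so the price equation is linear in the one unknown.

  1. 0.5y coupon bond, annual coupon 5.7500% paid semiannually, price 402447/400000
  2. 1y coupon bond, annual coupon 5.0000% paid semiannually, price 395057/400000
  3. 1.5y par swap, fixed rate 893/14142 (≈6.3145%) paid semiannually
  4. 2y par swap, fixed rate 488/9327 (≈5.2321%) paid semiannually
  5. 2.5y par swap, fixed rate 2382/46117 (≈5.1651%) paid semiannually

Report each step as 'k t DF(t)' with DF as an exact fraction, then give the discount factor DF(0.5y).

step 1 [0.5y] bond c/2=23/800: DF=(402447/400000 − 23/800·(0))/(1+23/800) = 489/500 ≈ 0.978000
step 2 [1y] bond c/2=1/40: DF=(395057/400000 − 1/40·(0.978000))/(1+1/40) = 9397/10000 ≈ 0.939700
step 3 [1.5y] swap r/2=893/28284: DF=(1 − 893/28284·(0.978000+0.939700))/(1+893/28284) = 9107/10000 ≈ 0.910700
step 4 [2y] swap r/2=244/9327: DF=(1 − 244/9327·(0.978000+0.939700+0.910700))/(1+244/9327) = 564/625 ≈ 0.902400
step 5 [2.5y] swap r/2=1191/46117: DF=(1 − 1191/46117·(0.978000+0.939700+0.910700+0.902400))/(1+1191/46117) = 8809/10000 ≈ 0.880900

1 1/2 489/500
2 1 9397/10000
3 3/2 9107/10000
4 2 564/625
5 5/2 8809/10000
DF(0.5y) = 489/500 ≈ 0.978000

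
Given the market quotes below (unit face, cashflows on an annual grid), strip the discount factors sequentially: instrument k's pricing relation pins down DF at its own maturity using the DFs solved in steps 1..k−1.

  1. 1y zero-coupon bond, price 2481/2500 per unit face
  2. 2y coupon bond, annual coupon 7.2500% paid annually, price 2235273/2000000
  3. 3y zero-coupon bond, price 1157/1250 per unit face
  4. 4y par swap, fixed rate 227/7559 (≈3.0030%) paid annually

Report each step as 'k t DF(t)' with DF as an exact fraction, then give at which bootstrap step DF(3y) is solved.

step 1 [1y] zero: DF = P = 2481/2500 ≈ 0.992400
step 2 [2y] bond c/1=29/400: DF=(2235273/2000000 − 29/400·(0.992400))/(1+29/400) = 39/40 ≈ 0.975000
step 3 [3y] zero: DF = P = 1157/1250 ≈ 0.925600
step 4 [4y] swap r/1=227/7559: DF=(1 − 227/7559·(0.992400+0.975000+0.925600))/(1+227/7559) = 1773/2000 ≈ 0.886500

1 1 2481/2500
2 2 39/40
3 3 1157/1250
4 4 1773/2000
DF(3y) is solved at step 3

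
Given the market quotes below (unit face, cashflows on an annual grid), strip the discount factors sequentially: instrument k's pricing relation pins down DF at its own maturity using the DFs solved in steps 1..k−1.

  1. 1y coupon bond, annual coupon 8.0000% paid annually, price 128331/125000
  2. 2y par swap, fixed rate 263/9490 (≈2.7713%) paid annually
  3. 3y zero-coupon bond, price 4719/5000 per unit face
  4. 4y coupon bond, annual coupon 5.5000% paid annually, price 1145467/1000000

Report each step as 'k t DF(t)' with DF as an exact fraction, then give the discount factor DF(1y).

1 1 4753/5000
2 2 4737/5000
3 3 4719/5000
4 4 586/625
DF(1y) = 4753/5000 ≈ 0.950600

step 1 [1y] bond c/1=2/25: DF=(128331/125000 − 2/25·(0))/(1+2/25) = 4753/5000 ≈ 0.950600
step 2 [2y] swap r/1=263/9490: DF=(1 − 263/9490·(0.950600))/(1+263/9490) = 4737/5000 ≈ 0.947400
step 3 [3y] zero: DF = P = 4719/5000 ≈ 0.943800
step 4 [4y] bond c/1=11/200: DF=(1145467/1000000 − 11/200·(0.950600+0.947400+0.943800))/(1+11/200) = 586/625 ≈ 0.937600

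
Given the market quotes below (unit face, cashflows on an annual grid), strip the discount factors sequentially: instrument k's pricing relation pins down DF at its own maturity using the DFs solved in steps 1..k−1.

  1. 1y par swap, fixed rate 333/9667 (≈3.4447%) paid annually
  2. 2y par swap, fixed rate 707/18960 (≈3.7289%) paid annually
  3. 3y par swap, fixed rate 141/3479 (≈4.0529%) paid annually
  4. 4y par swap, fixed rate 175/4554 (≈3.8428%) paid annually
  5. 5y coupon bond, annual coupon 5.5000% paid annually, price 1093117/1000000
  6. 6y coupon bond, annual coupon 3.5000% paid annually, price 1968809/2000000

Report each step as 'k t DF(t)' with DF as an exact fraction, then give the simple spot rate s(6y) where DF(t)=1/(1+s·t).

1 1 9667/10000
2 2 9293/10000
3 3 1109/1250
4 4 43/50
5 5 4231/5000
6 6 7993/10000
s(6y) = (1/(7993/10000) − 1)/(6) = 669/15986 ≈ 4.1849%

step 1 [1y] swap r/1=333/9667: DF=(1 − 333/9667·(0))/(1+333/9667) = 9667/10000 ≈ 0.966700
step 2 [2y] swap r/1=707/18960: DF=(1 − 707/18960·(0.966700))/(1+707/18960) = 9293/10000 ≈ 0.929300
step 3 [3y] swap r/1=141/3479: DF=(1 − 141/3479·(0.966700+0.929300))/(1+141/3479) = 1109/1250 ≈ 0.887200
step 4 [4y] swap r/1=175/4554: DF=(1 − 175/4554·(0.966700+0.929300+0.887200))/(1+175/4554) = 43/50 ≈ 0.860000
step 5 [5y] bond c/1=11/200: DF=(1093117/1000000 − 11/200·(0.966700+0.929300+0.887200+0.860000))/(1+11/200) = 4231/5000 ≈ 0.846200
step 6 [6y] bond c/1=7/200: DF=(1968809/2000000 − 7/200·(0.966700+0.929300+0.887200+0.860000+0.846200))/(1+7/200) = 7993/10000 ≈ 0.799300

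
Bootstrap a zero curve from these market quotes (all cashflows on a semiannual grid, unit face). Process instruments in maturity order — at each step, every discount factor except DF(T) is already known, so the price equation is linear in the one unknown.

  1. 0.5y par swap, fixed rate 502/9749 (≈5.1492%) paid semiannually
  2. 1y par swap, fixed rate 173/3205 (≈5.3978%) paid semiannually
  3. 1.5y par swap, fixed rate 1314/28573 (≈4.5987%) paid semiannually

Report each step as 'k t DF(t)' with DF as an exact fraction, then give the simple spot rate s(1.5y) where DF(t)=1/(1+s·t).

1 1/2 9749/10000
2 1 9481/10000
3 3/2 9343/10000
s(1.5y) = (1/(9343/10000) − 1)/(3/2) = 438/9343 ≈ 4.6880%

step 1 [0.5y] swap r/2=251/9749: DF=(1 − 251/9749·(0))/(1+251/9749) = 9749/10000 ≈ 0.974900
step 2 [1y] swap r/2=173/6410: DF=(1 − 173/6410·(0.974900))/(1+173/6410) = 9481/10000 ≈ 0.948100
step 3 [1.5y] swap r/2=657/28573: DF=(1 − 657/28573·(0.974900+0.948100))/(1+657/28573) = 9343/10000 ≈ 0.934300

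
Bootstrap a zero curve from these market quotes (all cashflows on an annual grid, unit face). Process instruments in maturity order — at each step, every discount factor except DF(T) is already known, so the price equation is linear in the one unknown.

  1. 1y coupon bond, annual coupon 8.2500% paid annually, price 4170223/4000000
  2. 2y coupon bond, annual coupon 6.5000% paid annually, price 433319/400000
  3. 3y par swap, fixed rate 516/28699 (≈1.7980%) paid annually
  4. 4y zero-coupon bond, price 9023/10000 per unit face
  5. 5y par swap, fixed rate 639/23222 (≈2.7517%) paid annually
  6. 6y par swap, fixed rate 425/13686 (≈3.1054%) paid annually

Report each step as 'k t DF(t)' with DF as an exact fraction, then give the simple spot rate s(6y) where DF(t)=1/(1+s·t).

step 1 [1y] bond c/1=33/400: DF=(4170223/4000000 − 33/400·(0))/(1+33/400) = 9631/10000 ≈ 0.963100
step 2 [2y] bond c/1=13/200: DF=(433319/400000 − 13/200·(0.963100))/(1+13/200) = 599/625 ≈ 0.958400
step 3 [3y] swap r/1=516/28699: DF=(1 − 516/28699·(0.963100+0.958400))/(1+516/28699) = 2371/2500 ≈ 0.948400
step 4 [4y] zero: DF = P = 9023/10000 ≈ 0.902300
step 5 [5y] swap r/1=639/23222: DF=(1 − 639/23222·(0.963100+0.958400+0.948400+0.902300))/(1+639/23222) = 4361/5000 ≈ 0.872200
step 6 [6y] swap r/1=425/13686: DF=(1 − 425/13686·(0.963100+0.958400+0.948400+0.902300+0.872200))/(1+425/13686) = 83/100 ≈ 0.830000

1 1 9631/10000
2 2 599/625
3 3 2371/2500
4 4 9023/10000
5 5 4361/5000
6 6 83/100
s(6y) = (1/(83/100) − 1)/(6) = 17/498 ≈ 3.4137%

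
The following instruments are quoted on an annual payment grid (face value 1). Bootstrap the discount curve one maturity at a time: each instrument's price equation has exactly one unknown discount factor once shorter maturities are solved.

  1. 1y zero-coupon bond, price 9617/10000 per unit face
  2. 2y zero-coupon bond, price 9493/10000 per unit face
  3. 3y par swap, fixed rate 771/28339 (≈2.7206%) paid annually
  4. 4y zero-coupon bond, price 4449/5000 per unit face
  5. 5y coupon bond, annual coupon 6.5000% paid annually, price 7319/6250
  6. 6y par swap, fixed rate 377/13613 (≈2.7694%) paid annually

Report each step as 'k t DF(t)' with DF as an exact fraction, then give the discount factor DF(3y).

1 1 9617/10000
2 2 9493/10000
3 3 9229/10000
4 4 4449/5000
5 5 8723/10000
6 6 2123/2500
DF(3y) = 9229/10000 ≈ 0.922900

step 1 [1y] zero: DF = P = 9617/10000 ≈ 0.961700
step 2 [2y] zero: DF = P = 9493/10000 ≈ 0.949300
step 3 [3y] swap r/1=771/28339: DF=(1 − 771/28339·(0.961700+0.949300))/(1+771/28339) = 9229/10000 ≈ 0.922900
step 4 [4y] zero: DF = P = 4449/5000 ≈ 0.889800
step 5 [5y] bond c/1=13/200: DF=(7319/6250 − 13/200·(0.961700+0.949300+0.922900+0.889800))/(1+13/200) = 8723/10000 ≈ 0.872300
step 6 [6y] swap r/1=377/13613: DF=(1 − 377/13613·(0.961700+0.949300+0.922900+0.889800+0.872300))/(1+377/13613) = 2123/2500 ≈ 0.849200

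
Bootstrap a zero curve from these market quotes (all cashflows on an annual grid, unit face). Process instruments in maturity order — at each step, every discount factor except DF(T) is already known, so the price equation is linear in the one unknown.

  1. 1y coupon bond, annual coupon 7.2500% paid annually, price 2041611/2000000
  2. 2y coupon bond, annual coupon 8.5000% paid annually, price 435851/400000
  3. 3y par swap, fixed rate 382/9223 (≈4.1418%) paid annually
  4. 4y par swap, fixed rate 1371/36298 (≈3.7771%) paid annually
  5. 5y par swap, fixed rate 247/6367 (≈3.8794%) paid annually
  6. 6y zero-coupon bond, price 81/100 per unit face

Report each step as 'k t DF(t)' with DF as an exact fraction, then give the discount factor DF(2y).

step 1 [1y] bond c/1=29/400: DF=(2041611/2000000 − 29/400·(0))/(1+29/400) = 4759/5000 ≈ 0.951800
step 2 [2y] bond c/1=17/200: DF=(435851/400000 − 17/200·(0.951800))/(1+17/200) = 9297/10000 ≈ 0.929700
step 3 [3y] swap r/1=382/9223: DF=(1 − 382/9223·(0.951800+0.929700))/(1+382/9223) = 4427/5000 ≈ 0.885400
step 4 [4y] swap r/1=1371/36298: DF=(1 − 1371/36298·(0.951800+0.929700+0.885400))/(1+1371/36298) = 8629/10000 ≈ 0.862900
step 5 [5y] swap r/1=247/6367: DF=(1 − 247/6367·(0.951800+0.929700+0.885400+0.862900))/(1+247/6367) = 8271/10000 ≈ 0.827100
step 6 [6y] zero: DF = P = 81/100 ≈ 0.810000

1 1 4759/5000
2 2 9297/10000
3 3 4427/5000
4 4 8629/10000
5 5 8271/10000
6 6 81/100
DF(2y) = 9297/10000 ≈ 0.929700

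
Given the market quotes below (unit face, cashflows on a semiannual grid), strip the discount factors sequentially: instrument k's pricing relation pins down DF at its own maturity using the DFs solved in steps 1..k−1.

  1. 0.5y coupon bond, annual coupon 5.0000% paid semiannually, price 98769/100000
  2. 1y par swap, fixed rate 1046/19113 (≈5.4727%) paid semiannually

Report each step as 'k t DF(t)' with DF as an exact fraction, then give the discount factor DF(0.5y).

1 1/2 2409/2500
2 1 9477/10000
DF(0.5y) = 2409/2500 ≈ 0.963600

step 1 [0.5y] bond c/2=1/40: DF=(98769/100000 − 1/40·(0))/(1+1/40) = 2409/2500 ≈ 0.963600
step 2 [1y] swap r/2=523/19113: DF=(1 − 523/19113·(0.963600))/(1+523/19113) = 9477/10000 ≈ 0.947700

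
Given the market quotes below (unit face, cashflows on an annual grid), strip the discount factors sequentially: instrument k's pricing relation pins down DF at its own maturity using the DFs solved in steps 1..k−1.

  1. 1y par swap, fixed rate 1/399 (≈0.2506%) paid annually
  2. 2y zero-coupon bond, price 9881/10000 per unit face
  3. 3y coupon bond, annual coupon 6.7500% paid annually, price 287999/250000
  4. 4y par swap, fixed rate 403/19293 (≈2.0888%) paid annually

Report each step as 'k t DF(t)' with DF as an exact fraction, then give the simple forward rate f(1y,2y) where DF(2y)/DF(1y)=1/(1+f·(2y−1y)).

1 1 399/400
2 2 9881/10000
3 3 596/625
4 4 4597/5000
f(1y,2y) = ((399/400)/(9881/10000) − 1)/(1) = 94/9881 ≈ 0.9513%

step 1 [1y] swap r/1=1/399: DF=(1 − 1/399·(0))/(1+1/399) = 399/400 ≈ 0.997500
step 2 [2y] zero: DF = P = 9881/10000 ≈ 0.988100
step 3 [3y] bond c/1=27/400: DF=(287999/250000 − 27/400·(0.997500+0.988100))/(1+27/400) = 596/625 ≈ 0.953600
step 4 [4y] swap r/1=403/19293: DF=(1 − 403/19293·(0.997500+0.988100+0.953600))/(1+403/19293) = 4597/5000 ≈ 0.919400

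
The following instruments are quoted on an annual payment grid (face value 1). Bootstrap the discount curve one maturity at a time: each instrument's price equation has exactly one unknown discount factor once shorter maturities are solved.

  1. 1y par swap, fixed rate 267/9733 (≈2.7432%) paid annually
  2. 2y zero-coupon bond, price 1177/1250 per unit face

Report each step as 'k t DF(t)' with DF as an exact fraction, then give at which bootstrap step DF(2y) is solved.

step 1 [1y] swap r/1=267/9733: DF=(1 − 267/9733·(0))/(1+267/9733) = 9733/10000 ≈ 0.973300
step 2 [2y] zero: DF = P = 1177/1250 ≈ 0.941600

1 1 9733/10000
2 2 1177/1250
DF(2y) is solved at step 2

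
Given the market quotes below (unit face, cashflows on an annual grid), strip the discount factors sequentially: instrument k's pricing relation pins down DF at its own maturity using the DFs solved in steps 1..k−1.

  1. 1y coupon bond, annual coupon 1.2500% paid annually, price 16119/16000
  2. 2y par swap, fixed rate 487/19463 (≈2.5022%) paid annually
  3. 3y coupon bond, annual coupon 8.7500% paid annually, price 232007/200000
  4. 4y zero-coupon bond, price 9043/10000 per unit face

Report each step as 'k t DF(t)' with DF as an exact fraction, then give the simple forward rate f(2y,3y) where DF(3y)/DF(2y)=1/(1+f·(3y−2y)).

step 1 [1y] bond c/1=1/80: DF=(16119/16000 − 1/80·(0))/(1+1/80) = 199/200 ≈ 0.995000
step 2 [2y] swap r/1=487/19463: DF=(1 − 487/19463·(0.995000))/(1+487/19463) = 9513/10000 ≈ 0.951300
step 3 [3y] bond c/1=7/80: DF=(232007/200000 − 7/80·(0.995000+0.951300))/(1+7/80) = 9101/10000 ≈ 0.910100
step 4 [4y] zero: DF = P = 9043/10000 ≈ 0.904300

1 1 199/200
2 2 9513/10000
3 3 9101/10000
4 4 9043/10000
f(2y,3y) = ((9513/10000)/(9101/10000) − 1)/(1) = 412/9101 ≈ 4.5270%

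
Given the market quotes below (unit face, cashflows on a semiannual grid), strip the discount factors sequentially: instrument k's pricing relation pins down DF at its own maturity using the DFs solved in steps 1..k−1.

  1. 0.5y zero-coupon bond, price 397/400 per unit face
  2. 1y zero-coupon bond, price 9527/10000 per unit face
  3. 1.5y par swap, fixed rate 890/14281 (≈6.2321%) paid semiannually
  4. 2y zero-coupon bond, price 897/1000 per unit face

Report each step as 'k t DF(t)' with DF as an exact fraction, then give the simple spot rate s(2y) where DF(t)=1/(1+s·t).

1 1/2 397/400
2 1 9527/10000
3 3/2 911/1000
4 2 897/1000
s(2y) = (1/(897/1000) − 1)/(2) = 103/1794 ≈ 5.7414%

step 1 [0.5y] zero: DF = P = 397/400 ≈ 0.992500
step 2 [1y] zero: DF = P = 9527/10000 ≈ 0.952700
step 3 [1.5y] swap r/2=445/14281: DF=(1 − 445/14281·(0.992500+0.952700))/(1+445/14281) = 911/1000 ≈ 0.911000
step 4 [2y] zero: DF = P = 897/1000 ≈ 0.897000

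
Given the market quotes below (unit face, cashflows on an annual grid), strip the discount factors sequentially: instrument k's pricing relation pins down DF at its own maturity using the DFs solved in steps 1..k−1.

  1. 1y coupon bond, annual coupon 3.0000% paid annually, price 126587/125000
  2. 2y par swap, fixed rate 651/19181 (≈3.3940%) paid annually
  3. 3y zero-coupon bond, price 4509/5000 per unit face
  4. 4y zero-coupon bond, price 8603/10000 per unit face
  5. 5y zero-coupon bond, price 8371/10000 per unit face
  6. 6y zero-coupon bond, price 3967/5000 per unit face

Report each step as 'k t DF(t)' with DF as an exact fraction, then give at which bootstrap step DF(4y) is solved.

1 1 1229/1250
2 2 9349/10000
3 3 4509/5000
4 4 8603/10000
5 5 8371/10000
6 6 3967/5000
DF(4y) is solved at step 4

step 1 [1y] bond c/1=3/100: DF=(126587/125000 − 3/100·(0))/(1+3/100) = 1229/1250 ≈ 0.983200
step 2 [2y] swap r/1=651/19181: DF=(1 − 651/19181·(0.983200))/(1+651/19181) = 9349/10000 ≈ 0.934900
step 3 [3y] zero: DF = P = 4509/5000 ≈ 0.901800
step 4 [4y] zero: DF = P = 8603/10000 ≈ 0.860300
step 5 [5y] zero: DF = P = 8371/10000 ≈ 0.837100
step 6 [6y] zero: DF = P = 3967/5000 ≈ 0.793400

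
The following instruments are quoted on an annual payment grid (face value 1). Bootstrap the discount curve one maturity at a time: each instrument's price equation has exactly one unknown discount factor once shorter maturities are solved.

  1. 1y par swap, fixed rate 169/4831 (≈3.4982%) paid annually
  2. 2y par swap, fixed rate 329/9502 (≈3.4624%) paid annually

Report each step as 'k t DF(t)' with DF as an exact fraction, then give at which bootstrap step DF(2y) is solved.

1 1 4831/5000
2 2 4671/5000
DF(2y) is solved at step 2

step 1 [1y] swap r/1=169/4831: DF=(1 − 169/4831·(0))/(1+169/4831) = 4831/5000 ≈ 0.966200
step 2 [2y] swap r/1=329/9502: DF=(1 − 329/9502·(0.966200))/(1+329/9502) = 4671/5000 ≈ 0.934200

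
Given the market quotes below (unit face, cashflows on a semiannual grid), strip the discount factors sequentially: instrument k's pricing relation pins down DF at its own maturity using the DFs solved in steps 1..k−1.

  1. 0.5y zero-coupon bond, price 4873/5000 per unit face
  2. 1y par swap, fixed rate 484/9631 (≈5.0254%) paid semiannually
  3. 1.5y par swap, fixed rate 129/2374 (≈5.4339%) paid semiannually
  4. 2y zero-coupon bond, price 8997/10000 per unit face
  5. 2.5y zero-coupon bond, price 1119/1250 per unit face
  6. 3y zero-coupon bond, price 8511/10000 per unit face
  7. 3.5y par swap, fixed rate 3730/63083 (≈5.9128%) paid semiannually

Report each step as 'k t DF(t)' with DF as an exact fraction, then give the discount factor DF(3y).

1 1/2 4873/5000
2 1 2379/2500
3 3/2 4613/5000
4 2 8997/10000
5 5/2 1119/1250
6 3 8511/10000
7 7/2 1627/2000
DF(3y) = 8511/10000 ≈ 0.851100

step 1 [0.5y] zero: DF = P = 4873/5000 ≈ 0.974600
step 2 [1y] swap r/2=242/9631: DF=(1 − 242/9631·(0.974600))/(1+242/9631) = 2379/2500 ≈ 0.951600
step 3 [1.5y] swap r/2=129/4748: DF=(1 − 129/4748·(0.974600+0.951600))/(1+129/4748) = 4613/5000 ≈ 0.922600
step 4 [2y] zero: DF = P = 8997/10000 ≈ 0.899700
step 5 [2.5y] zero: DF = P = 1119/1250 ≈ 0.895200
step 6 [3y] zero: DF = P = 8511/10000 ≈ 0.851100
step 7 [3.5y] swap r/2=1865/63083: DF=(1 − 1865/63083·(0.974600+0.951600+0.922600+0.899700+0.895200+0.851100))/(1+1865/63083) = 1627/2000 ≈ 0.813500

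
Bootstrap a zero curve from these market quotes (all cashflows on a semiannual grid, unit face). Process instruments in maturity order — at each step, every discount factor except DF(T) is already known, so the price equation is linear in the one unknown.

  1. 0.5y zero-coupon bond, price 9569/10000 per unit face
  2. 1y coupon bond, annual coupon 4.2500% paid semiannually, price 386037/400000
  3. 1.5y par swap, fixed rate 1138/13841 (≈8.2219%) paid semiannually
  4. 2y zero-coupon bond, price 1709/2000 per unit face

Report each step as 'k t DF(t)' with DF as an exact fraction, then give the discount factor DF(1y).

1 1/2 9569/10000
2 1 9251/10000
3 3/2 4431/5000
4 2 1709/2000
DF(1y) = 9251/10000 ≈ 0.925100

step 1 [0.5y] zero: DF = P = 9569/10000 ≈ 0.956900
step 2 [1y] bond c/2=17/800: DF=(386037/400000 − 17/800·(0.956900))/(1+17/800) = 9251/10000 ≈ 0.925100
step 3 [1.5y] swap r/2=569/13841: DF=(1 − 569/13841·(0.956900+0.925100))/(1+569/13841) = 4431/5000 ≈ 0.886200
step 4 [2y] zero: DF = P = 1709/2000 ≈ 0.854500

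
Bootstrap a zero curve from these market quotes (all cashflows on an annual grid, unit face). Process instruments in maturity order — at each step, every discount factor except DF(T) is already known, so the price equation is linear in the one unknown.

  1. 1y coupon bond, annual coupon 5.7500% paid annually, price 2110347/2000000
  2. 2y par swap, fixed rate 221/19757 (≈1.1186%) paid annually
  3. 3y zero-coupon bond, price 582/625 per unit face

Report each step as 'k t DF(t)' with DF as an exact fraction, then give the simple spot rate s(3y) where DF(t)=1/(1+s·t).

1 1 4989/5000
2 2 9779/10000
3 3 582/625
s(3y) = (1/(582/625) − 1)/(3) = 43/1746 ≈ 2.4628%

step 1 [1y] bond c/1=23/400: DF=(2110347/2000000 − 23/400·(0))/(1+23/400) = 4989/5000 ≈ 0.997800
step 2 [2y] swap r/1=221/19757: DF=(1 − 221/19757·(0.997800))/(1+221/19757) = 9779/10000 ≈ 0.977900
step 3 [3y] zero: DF = P = 582/625 ≈ 0.931200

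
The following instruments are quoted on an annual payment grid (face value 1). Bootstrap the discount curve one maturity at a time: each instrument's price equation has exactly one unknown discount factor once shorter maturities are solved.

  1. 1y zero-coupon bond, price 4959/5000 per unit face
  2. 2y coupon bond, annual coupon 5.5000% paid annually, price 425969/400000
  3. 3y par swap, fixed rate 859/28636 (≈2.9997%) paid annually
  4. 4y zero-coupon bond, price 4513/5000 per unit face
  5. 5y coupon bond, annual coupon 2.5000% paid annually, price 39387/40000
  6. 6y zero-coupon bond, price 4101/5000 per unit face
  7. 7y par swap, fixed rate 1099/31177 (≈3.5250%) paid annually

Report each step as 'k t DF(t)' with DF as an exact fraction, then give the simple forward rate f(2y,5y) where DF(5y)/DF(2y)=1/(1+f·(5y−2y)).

step 1 [1y] zero: DF = P = 4959/5000 ≈ 0.991800
step 2 [2y] bond c/1=11/200: DF=(425969/400000 − 11/200·(0.991800))/(1+11/200) = 9577/10000 ≈ 0.957700
step 3 [3y] swap r/1=859/28636: DF=(1 − 859/28636·(0.991800+0.957700))/(1+859/28636) = 9141/10000 ≈ 0.914100
step 4 [4y] zero: DF = P = 4513/5000 ≈ 0.902600
step 5 [5y] bond c/1=1/40: DF=(39387/40000 − 1/40·(0.991800+0.957700+0.914100+0.902600))/(1+1/40) = 543/625 ≈ 0.868800
step 6 [6y] zero: DF = P = 4101/5000 ≈ 0.820200
step 7 [7y] swap r/1=1099/31177: DF=(1 − 1099/31177·(0.991800+0.957700+0.914100+0.902600+0.868800+0.820200))/(1+1099/31177) = 3901/5000 ≈ 0.780200

1 1 4959/5000
2 2 9577/10000
3 3 9141/10000
4 4 4513/5000
5 5 543/625
6 6 4101/5000
7 7 3901/5000
f(2y,5y) = ((9577/10000)/(543/625) − 1)/(3) = 889/26064 ≈ 3.4108%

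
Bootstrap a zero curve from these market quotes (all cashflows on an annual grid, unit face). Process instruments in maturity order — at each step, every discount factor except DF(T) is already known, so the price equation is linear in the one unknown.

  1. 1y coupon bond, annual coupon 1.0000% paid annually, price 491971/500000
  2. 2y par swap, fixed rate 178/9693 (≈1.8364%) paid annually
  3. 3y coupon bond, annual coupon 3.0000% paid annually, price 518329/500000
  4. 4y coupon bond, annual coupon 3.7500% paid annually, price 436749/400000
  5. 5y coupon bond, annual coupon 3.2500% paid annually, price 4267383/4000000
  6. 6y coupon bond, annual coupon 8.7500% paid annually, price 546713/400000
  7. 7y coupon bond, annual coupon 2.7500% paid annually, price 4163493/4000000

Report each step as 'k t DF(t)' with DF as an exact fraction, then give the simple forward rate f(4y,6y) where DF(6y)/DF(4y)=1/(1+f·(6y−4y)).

step 1 [1y] bond c/1=1/100: DF=(491971/500000 − 1/100·(0))/(1+1/100) = 4871/5000 ≈ 0.974200
step 2 [2y] swap r/1=178/9693: DF=(1 − 178/9693·(0.974200))/(1+178/9693) = 2411/2500 ≈ 0.964400
step 3 [3y] bond c/1=3/100: DF=(518329/500000 − 3/100·(0.974200+0.964400))/(1+3/100) = 19/20 ≈ 0.950000
step 4 [4y] bond c/1=3/80: DF=(436749/400000 − 3/80·(0.974200+0.964400+0.950000))/(1+3/80) = 237/250 ≈ 0.948000
step 5 [5y] bond c/1=13/400: DF=(4267383/4000000 − 13/400·(0.974200+0.964400+0.950000+0.948000))/(1+13/400) = 73/80 ≈ 0.912500
step 6 [6y] bond c/1=7/80: DF=(546713/400000 − 7/80·(0.974200+0.964400+0.950000+0.948000+0.912500))/(1+7/80) = 8747/10000 ≈ 0.874700
step 7 [7y] bond c/1=11/400: DF=(4163493/4000000 − 11/400·(0.974200+0.964400+0.950000+0.948000+0.912500+0.874700))/(1+11/400) = 69/80 ≈ 0.862500

1 1 4871/5000
2 2 2411/2500
3 3 19/20
4 4 237/250
5 5 73/80
6 6 8747/10000
7 7 69/80
f(4y,6y) = ((237/250)/(8747/10000) − 1)/(2) = 733/17494 ≈ 4.1900%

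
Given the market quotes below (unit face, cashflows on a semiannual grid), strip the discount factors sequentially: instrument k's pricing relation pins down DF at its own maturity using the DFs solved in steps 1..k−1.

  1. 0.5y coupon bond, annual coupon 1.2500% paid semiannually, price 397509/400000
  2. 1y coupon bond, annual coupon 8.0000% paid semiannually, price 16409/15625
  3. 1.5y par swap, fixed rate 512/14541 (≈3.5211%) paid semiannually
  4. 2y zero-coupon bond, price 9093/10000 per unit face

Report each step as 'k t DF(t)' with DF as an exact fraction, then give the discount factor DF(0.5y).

1 1/2 2469/2500
2 1 4859/5000
3 3/2 593/625
4 2 9093/10000
DF(0.5y) = 2469/2500 ≈ 0.987600

step 1 [0.5y] bond c/2=1/160: DF=(397509/400000 − 1/160·(0))/(1+1/160) = 2469/2500 ≈ 0.987600
step 2 [1y] bond c/2=1/25: DF=(16409/15625 − 1/25·(0.987600))/(1+1/25) = 4859/5000 ≈ 0.971800
step 3 [1.5y] swap r/2=256/14541: DF=(1 − 256/14541·(0.987600+0.971800))/(1+256/14541) = 593/625 ≈ 0.948800
step 4 [2y] zero: DF = P = 9093/10000 ≈ 0.909300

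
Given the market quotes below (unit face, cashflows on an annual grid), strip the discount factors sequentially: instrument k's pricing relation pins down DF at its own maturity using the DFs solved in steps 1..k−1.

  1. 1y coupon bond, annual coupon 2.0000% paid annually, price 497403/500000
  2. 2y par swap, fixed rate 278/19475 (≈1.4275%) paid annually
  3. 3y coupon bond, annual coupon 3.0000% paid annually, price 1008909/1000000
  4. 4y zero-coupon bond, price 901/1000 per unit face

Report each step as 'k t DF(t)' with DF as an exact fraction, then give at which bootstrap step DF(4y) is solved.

1 1 9753/10000
2 2 4861/5000
3 3 2307/2500
4 4 901/1000
DF(4y) is solved at step 4

step 1 [1y] bond c/1=1/50: DF=(497403/500000 − 1/50·(0))/(1+1/50) = 9753/10000 ≈ 0.975300
step 2 [2y] swap r/1=278/19475: DF=(1 − 278/19475·(0.975300))/(1+278/19475) = 4861/5000 ≈ 0.972200
step 3 [3y] bond c/1=3/100: DF=(1008909/1000000 − 3/100·(0.975300+0.972200))/(1+3/100) = 2307/2500 ≈ 0.922800
step 4 [4y] zero: DF = P = 901/1000 ≈ 0.901000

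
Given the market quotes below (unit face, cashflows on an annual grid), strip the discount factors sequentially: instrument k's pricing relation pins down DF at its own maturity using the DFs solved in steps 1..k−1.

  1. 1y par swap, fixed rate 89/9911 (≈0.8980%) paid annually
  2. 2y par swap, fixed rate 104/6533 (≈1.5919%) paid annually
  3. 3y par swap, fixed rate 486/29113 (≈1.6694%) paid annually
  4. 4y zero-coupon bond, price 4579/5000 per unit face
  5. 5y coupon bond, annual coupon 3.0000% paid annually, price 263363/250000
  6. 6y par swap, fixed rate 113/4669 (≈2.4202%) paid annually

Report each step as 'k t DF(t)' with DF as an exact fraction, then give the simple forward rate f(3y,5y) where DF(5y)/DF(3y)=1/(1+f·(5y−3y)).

1 1 9911/10000
2 2 1211/1250
3 3 4757/5000
4 4 4579/5000
5 5 9113/10000
6 6 2161/2500
f(3y,5y) = ((4757/5000)/(9113/10000) − 1)/(2) = 401/18226 ≈ 2.2002%

step 1 [1y] swap r/1=89/9911: DF=(1 − 89/9911·(0))/(1+89/9911) = 9911/10000 ≈ 0.991100
step 2 [2y] swap r/1=104/6533: DF=(1 − 104/6533·(0.991100))/(1+104/6533) = 1211/1250 ≈ 0.968800
step 3 [3y] swap r/1=486/29113: DF=(1 − 486/29113·(0.991100+0.968800))/(1+486/29113) = 4757/5000 ≈ 0.951400
step 4 [4y] zero: DF = P = 4579/5000 ≈ 0.915800
step 5 [5y] bond c/1=3/100: DF=(263363/250000 − 3/100·(0.991100+0.968800+0.951400+0.915800))/(1+3/100) = 9113/10000 ≈ 0.911300
step 6 [6y] swap r/1=113/4669: DF=(1 − 113/4669·(0.991100+0.968800+0.951400+0.915800+0.911300))/(1+113/4669) = 2161/2500 ≈ 0.864400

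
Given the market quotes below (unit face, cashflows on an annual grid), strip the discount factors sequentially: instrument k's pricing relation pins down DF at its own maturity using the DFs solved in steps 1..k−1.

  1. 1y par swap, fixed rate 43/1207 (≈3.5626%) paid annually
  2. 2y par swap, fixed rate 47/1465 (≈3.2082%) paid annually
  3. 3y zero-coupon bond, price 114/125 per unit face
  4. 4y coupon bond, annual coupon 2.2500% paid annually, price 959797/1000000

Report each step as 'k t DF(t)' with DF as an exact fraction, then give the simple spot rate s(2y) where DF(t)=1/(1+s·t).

step 1 [1y] swap r/1=43/1207: DF=(1 − 43/1207·(0))/(1+43/1207) = 1207/1250 ≈ 0.965600
step 2 [2y] swap r/1=47/1465: DF=(1 − 47/1465·(0.965600))/(1+47/1465) = 9389/10000 ≈ 0.938900
step 3 [3y] zero: DF = P = 114/125 ≈ 0.912000
step 4 [4y] bond c/1=9/400: DF=(959797/1000000 − 9/400·(0.965600+0.938900+0.912000))/(1+9/400) = 8767/10000 ≈ 0.876700

1 1 1207/1250
2 2 9389/10000
3 3 114/125
4 4 8767/10000
s(2y) = (1/(9389/10000) − 1)/(2) = 611/18778 ≈ 3.2538%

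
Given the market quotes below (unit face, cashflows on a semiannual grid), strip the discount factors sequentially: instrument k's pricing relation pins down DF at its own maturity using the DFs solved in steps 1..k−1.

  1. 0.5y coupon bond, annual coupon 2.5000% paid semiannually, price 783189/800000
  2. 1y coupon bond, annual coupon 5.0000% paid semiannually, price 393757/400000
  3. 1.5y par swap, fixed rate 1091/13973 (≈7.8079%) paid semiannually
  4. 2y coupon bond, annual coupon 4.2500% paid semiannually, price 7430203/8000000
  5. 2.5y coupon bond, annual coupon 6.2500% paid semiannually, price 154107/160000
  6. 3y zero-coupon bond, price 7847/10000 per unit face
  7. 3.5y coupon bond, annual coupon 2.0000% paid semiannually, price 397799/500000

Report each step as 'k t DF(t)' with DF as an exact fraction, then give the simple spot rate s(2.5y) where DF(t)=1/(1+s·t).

1 1/2 9669/10000
2 1 1171/1250
3 3/2 8909/10000
4 2 8513/10000
5 5/2 1647/2000
6 3 7847/10000
7 7/2 7357/10000
s(2.5y) = (1/(1647/2000) − 1)/(5/2) = 706/8235 ≈ 8.5732%

step 1 [0.5y] bond c/2=1/80: DF=(783189/800000 − 1/80·(0))/(1+1/80) = 9669/10000 ≈ 0.966900
step 2 [1y] bond c/2=1/40: DF=(393757/400000 − 1/40·(0.966900))/(1+1/40) = 1171/1250 ≈ 0.936800
step 3 [1.5y] swap r/2=1091/27946: DF=(1 − 1091/27946·(0.966900+0.936800))/(1+1091/27946) = 8909/10000 ≈ 0.890900
step 4 [2y] bond c/2=17/800: DF=(7430203/8000000 − 17/800·(0.966900+0.936800+0.890900))/(1+17/800) = 8513/10000 ≈ 0.851300
step 5 [2.5y] bond c/2=1/32: DF=(154107/160000 − 1/32·(0.966900+0.936800+0.890900+0.851300))/(1+1/32) = 1647/2000 ≈ 0.823500
step 6 [3y] zero: DF = P = 7847/10000 ≈ 0.784700
step 7 [3.5y] bond c/2=1/100: DF=(397799/500000 − 1/100·(0.966900+0.936800+0.890900+0.851300+0.823500+0.784700))/(1+1/100) = 7357/10000 ≈ 0.735700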